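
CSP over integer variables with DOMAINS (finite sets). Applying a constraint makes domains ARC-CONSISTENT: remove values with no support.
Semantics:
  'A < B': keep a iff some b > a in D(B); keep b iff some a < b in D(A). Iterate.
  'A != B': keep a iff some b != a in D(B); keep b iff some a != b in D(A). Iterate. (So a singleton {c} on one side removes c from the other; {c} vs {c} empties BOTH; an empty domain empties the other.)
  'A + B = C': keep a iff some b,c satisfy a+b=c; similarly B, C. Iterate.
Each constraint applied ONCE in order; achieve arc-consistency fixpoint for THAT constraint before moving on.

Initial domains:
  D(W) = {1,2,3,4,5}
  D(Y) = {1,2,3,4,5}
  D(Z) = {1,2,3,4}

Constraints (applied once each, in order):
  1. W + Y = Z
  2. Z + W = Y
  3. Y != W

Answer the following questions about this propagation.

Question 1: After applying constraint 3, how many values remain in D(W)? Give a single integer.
Answer: 1

Derivation:
Constraint 1 (W + Y = Z) on D(W)={1,2,3,4,5} D(Y)={1,2,3,4,5} D(Z)={1,2,3,4}: W {1,2,3,4,5}->{1,2,3}; Y {1,2,3,4,5}->{1,2,3}; Z {1,2,3,4}->{2,3,4}
Constraint 2 (Z + W = Y) on D(Z)={2,3,4} D(W)={1,2,3} D(Y)={1,2,3}: Z {2,3,4}->{2}; W {1,2,3}->{1}; Y {1,2,3}->{3}
Constraint 3 (Y != W) on D(Y)={3} D(W)={1}: no change
So after constraint 3: D(W)={1}, size = 1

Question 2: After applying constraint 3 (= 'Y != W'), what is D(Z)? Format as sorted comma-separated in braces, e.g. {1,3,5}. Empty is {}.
Answer: {2}

Derivation:
Constraint 1 (W + Y = Z) on D(W)={1,2,3,4,5} D(Y)={1,2,3,4,5} D(Z)={1,2,3,4}: W {1,2,3,4,5}->{1,2,3}; Y {1,2,3,4,5}->{1,2,3}; Z {1,2,3,4}->{2,3,4}
Constraint 2 (Z + W = Y) on D(Z)={2,3,4} D(W)={1,2,3} D(Y)={1,2,3}: Z {2,3,4}->{2}; W {1,2,3}->{1}; Y {1,2,3}->{3}
Constraint 3 (Y != W) on D(Y)={3} D(W)={1}: no change
So after constraint 3: D(Z) = {2}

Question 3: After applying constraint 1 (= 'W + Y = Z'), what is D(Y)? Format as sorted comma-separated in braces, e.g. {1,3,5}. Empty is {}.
Constraint 1 (W + Y = Z) on D(W)={1,2,3,4,5} D(Y)={1,2,3,4,5} D(Z)={1,2,3,4}: W {1,2,3,4,5}->{1,2,3}; Y {1,2,3,4,5}->{1,2,3}; Z {1,2,3,4}->{2,3,4}
So after constraint 1: D(Y) = {1,2,3}

Answer: {1,2,3}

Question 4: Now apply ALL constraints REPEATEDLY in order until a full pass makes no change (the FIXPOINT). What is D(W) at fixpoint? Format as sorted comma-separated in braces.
Answer: {}

Derivation:
pass 0 (initial): D(W)={1,2,3,4,5}
pass 1: W {1,2,3,4,5}->{1}; Y {1,2,3,4,5}->{3}; Z {1,2,3,4}->{2}
pass 2: W {1}->{}; Y {3}->{}; Z {2}->{}
pass 3: no change
Fixpoint after 3 passes: D(W) = {}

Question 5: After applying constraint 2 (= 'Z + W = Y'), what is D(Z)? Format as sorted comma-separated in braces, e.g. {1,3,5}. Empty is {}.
Constraint 1 (W + Y = Z) on D(W)={1,2,3,4,5} D(Y)={1,2,3,4,5} D(Z)={1,2,3,4}: W {1,2,3,4,5}->{1,2,3}; Y {1,2,3,4,5}->{1,2,3}; Z {1,2,3,4}->{2,3,4}
Constraint 2 (Z + W = Y) on D(Z)={2,3,4} D(W)={1,2,3} D(Y)={1,2,3}: Z {2,3,4}->{2}; W {1,2,3}->{1}; Y {1,2,3}->{3}
So after constraint 2: D(Z) = {2}

Answer: {2}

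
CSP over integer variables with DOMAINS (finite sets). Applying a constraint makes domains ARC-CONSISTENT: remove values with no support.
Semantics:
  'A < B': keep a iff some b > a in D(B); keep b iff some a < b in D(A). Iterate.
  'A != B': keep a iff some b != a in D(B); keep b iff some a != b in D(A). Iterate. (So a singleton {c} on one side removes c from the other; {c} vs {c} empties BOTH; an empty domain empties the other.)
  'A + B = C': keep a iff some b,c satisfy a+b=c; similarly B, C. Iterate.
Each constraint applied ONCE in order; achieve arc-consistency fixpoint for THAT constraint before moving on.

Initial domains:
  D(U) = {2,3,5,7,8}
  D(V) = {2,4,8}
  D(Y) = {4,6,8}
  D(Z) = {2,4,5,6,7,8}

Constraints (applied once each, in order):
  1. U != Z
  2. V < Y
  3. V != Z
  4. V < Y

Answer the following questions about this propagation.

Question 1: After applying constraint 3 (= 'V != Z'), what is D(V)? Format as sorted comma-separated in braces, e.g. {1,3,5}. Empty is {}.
Answer: {2,4}

Derivation:
Constraint 1 (U != Z) on D(U)={2,3,5,7,8} D(Z)={2,4,5,6,7,8}: no change
Constraint 2 (V < Y) on D(V)={2,4,8} D(Y)={4,6,8}: V {2,4,8}->{2,4}
Constraint 3 (V != Z) on D(V)={2,4} D(Z)={2,4,5,6,7,8}: no change
So after constraint 3: D(V) = {2,4}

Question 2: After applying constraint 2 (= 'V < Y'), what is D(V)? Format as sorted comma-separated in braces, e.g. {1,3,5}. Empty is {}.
Answer: {2,4}

Derivation:
Constraint 1 (U != Z) on D(U)={2,3,5,7,8} D(Z)={2,4,5,6,7,8}: no change
Constraint 2 (V < Y) on D(V)={2,4,8} D(Y)={4,6,8}: V {2,4,8}->{2,4}
So after constraint 2: D(V) = {2,4}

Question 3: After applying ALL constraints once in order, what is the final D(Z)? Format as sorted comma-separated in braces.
Answer: {2,4,5,6,7,8}

Derivation:
Constraint 1 (U != Z) on D(U)={2,3,5,7,8} D(Z)={2,4,5,6,7,8}: no change
Constraint 2 (V < Y) on D(V)={2,4,8} D(Y)={4,6,8}: V {2,4,8}->{2,4}
Constraint 3 (V != Z) on D(V)={2,4} D(Z)={2,4,5,6,7,8}: no change
Constraint 4 (V < Y) on D(V)={2,4} D(Y)={4,6,8}: no change
So after all 4 constraints: D(Z) = {2,4,5,6,7,8}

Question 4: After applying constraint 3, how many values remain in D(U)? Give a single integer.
Constraint 1 (U != Z) on D(U)={2,3,5,7,8} D(Z)={2,4,5,6,7,8}: no change
Constraint 2 (V < Y) on D(V)={2,4,8} D(Y)={4,6,8}: V {2,4,8}->{2,4}
Constraint 3 (V != Z) on D(V)={2,4} D(Z)={2,4,5,6,7,8}: no change
So after constraint 3: D(U)={2,3,5,7,8}, size = 5

Answer: 5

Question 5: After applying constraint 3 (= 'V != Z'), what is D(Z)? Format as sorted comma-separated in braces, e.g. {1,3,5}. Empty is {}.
Answer: {2,4,5,6,7,8}

Derivation:
Constraint 1 (U != Z) on D(U)={2,3,5,7,8} D(Z)={2,4,5,6,7,8}: no change
Constraint 2 (V < Y) on D(V)={2,4,8} D(Y)={4,6,8}: V {2,4,8}->{2,4}
Constraint 3 (V != Z) on D(V)={2,4} D(Z)={2,4,5,6,7,8}: no change
So after constraint 3: D(Z) = {2,4,5,6,7,8}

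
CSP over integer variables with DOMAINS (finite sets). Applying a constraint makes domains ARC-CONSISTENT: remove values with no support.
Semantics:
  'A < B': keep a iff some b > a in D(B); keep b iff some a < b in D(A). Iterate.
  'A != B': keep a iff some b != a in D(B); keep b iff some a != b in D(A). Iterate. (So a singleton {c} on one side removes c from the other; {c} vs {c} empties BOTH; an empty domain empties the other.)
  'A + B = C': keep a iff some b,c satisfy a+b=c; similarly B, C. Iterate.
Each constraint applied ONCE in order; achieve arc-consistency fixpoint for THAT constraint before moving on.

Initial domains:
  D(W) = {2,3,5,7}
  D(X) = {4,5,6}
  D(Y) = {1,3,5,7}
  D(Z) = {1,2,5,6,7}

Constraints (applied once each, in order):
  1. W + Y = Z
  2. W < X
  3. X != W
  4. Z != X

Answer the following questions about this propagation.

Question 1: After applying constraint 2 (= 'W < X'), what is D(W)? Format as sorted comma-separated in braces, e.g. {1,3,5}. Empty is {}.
Constraint 1 (W + Y = Z) on D(W)={2,3,5,7} D(Y)={1,3,5,7} D(Z)={1,2,5,6,7}: W {2,3,5,7}->{2,3,5}; Y {1,3,5,7}->{1,3,5}; Z {1,2,5,6,7}->{5,6,7}
Constraint 2 (W < X) on D(W)={2,3,5} D(X)={4,5,6}: no change
So after constraint 2: D(W) = {2,3,5}

Answer: {2,3,5}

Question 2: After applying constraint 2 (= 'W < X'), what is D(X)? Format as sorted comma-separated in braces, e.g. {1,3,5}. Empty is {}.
Answer: {4,5,6}

Derivation:
Constraint 1 (W + Y = Z) on D(W)={2,3,5,7} D(Y)={1,3,5,7} D(Z)={1,2,5,6,7}: W {2,3,5,7}->{2,3,5}; Y {1,3,5,7}->{1,3,5}; Z {1,2,5,6,7}->{5,6,7}
Constraint 2 (W < X) on D(W)={2,3,5} D(X)={4,5,6}: no change
So after constraint 2: D(X) = {4,5,6}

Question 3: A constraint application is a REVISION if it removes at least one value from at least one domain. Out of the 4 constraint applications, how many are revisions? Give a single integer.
Answer: 1

Derivation:
Constraint 1 (W + Y = Z) on D(W)={2,3,5,7} D(Y)={1,3,5,7} D(Z)={1,2,5,6,7}: W {2,3,5,7}->{2,3,5}; Y {1,3,5,7}->{1,3,5}; Z {1,2,5,6,7}->{5,6,7} => REVISION
Constraint 2 (W < X) on D(W)={2,3,5} D(X)={4,5,6}: no change => not a revision
Constraint 3 (X != W) on D(X)={4,5,6} D(W)={2,3,5}: no change => not a revision
Constraint 4 (Z != X) on D(Z)={5,6,7} D(X)={4,5,6}: no change => not a revision
Total revisions = 1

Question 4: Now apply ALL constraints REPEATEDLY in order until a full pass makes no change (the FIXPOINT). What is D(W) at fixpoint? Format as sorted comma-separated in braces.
Answer: {2,3,5}

Derivation:
pass 0 (initial): D(W)={2,3,5,7}
pass 1: W {2,3,5,7}->{2,3,5}; Y {1,3,5,7}->{1,3,5}; Z {1,2,5,6,7}->{5,6,7}
pass 2: no change
Fixpoint after 2 passes: D(W) = {2,3,5}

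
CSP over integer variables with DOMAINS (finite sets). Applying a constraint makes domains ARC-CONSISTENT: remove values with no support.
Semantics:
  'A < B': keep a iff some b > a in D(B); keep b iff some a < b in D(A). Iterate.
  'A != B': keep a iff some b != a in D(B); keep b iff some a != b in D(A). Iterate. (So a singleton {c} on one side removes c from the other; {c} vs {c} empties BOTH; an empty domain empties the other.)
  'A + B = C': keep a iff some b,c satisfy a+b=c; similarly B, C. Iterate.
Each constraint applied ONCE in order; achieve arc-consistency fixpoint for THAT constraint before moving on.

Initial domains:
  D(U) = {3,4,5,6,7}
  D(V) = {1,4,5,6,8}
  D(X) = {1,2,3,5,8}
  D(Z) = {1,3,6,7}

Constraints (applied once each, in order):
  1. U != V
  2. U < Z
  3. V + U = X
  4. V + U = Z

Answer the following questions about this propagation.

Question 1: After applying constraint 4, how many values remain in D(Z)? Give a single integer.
Answer: 1

Derivation:
Constraint 1 (U != V) on D(U)={3,4,5,6,7} D(V)={1,4,5,6,8}: no change
Constraint 2 (U < Z) on D(U)={3,4,5,6,7} D(Z)={1,3,6,7}: U {3,4,5,6,7}->{3,4,5,6}; Z {1,3,6,7}->{6,7}
Constraint 3 (V + U = X) on D(V)={1,4,5,6,8} D(U)={3,4,5,6} D(X)={1,2,3,5,8}: V {1,4,5,6,8}->{1,4,5}; U {3,4,5,6}->{3,4}; X {1,2,3,5,8}->{5,8}
Constraint 4 (V + U = Z) on D(V)={1,4,5} D(U)={3,4} D(Z)={6,7}: V {1,4,5}->{4}; U {3,4}->{3}; Z {6,7}->{7}
So after constraint 4: D(Z)={7}, size = 1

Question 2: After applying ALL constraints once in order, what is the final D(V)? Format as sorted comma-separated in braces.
Constraint 1 (U != V) on D(U)={3,4,5,6,7} D(V)={1,4,5,6,8}: no change
Constraint 2 (U < Z) on D(U)={3,4,5,6,7} D(Z)={1,3,6,7}: U {3,4,5,6,7}->{3,4,5,6}; Z {1,3,6,7}->{6,7}
Constraint 3 (V + U = X) on D(V)={1,4,5,6,8} D(U)={3,4,5,6} D(X)={1,2,3,5,8}: V {1,4,5,6,8}->{1,4,5}; U {3,4,5,6}->{3,4}; X {1,2,3,5,8}->{5,8}
Constraint 4 (V + U = Z) on D(V)={1,4,5} D(U)={3,4} D(Z)={6,7}: V {1,4,5}->{4}; U {3,4}->{3}; Z {6,7}->{7}
So after all 4 constraints: D(V) = {4}

Answer: {4}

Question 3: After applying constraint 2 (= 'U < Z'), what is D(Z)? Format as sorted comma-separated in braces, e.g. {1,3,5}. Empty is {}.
Answer: {6,7}

Derivation:
Constraint 1 (U != V) on D(U)={3,4,5,6,7} D(V)={1,4,5,6,8}: no change
Constraint 2 (U < Z) on D(U)={3,4,5,6,7} D(Z)={1,3,6,7}: U {3,4,5,6,7}->{3,4,5,6}; Z {1,3,6,7}->{6,7}
So after constraint 2: D(Z) = {6,7}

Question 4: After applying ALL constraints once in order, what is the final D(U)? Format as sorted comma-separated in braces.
Constraint 1 (U != V) on D(U)={3,4,5,6,7} D(V)={1,4,5,6,8}: no change
Constraint 2 (U < Z) on D(U)={3,4,5,6,7} D(Z)={1,3,6,7}: U {3,4,5,6,7}->{3,4,5,6}; Z {1,3,6,7}->{6,7}
Constraint 3 (V + U = X) on D(V)={1,4,5,6,8} D(U)={3,4,5,6} D(X)={1,2,3,5,8}: V {1,4,5,6,8}->{1,4,5}; U {3,4,5,6}->{3,4}; X {1,2,3,5,8}->{5,8}
Constraint 4 (V + U = Z) on D(V)={1,4,5} D(U)={3,4} D(Z)={6,7}: V {1,4,5}->{4}; U {3,4}->{3}; Z {6,7}->{7}
So after all 4 constraints: D(U) = {3}

Answer: {3}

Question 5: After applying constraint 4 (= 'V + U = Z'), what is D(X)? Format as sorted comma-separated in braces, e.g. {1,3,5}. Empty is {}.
Answer: {5,8}

Derivation:
Constraint 1 (U != V) on D(U)={3,4,5,6,7} D(V)={1,4,5,6,8}: no change
Constraint 2 (U < Z) on D(U)={3,4,5,6,7} D(Z)={1,3,6,7}: U {3,4,5,6,7}->{3,4,5,6}; Z {1,3,6,7}->{6,7}
Constraint 3 (V + U = X) on D(V)={1,4,5,6,8} D(U)={3,4,5,6} D(X)={1,2,3,5,8}: V {1,4,5,6,8}->{1,4,5}; U {3,4,5,6}->{3,4}; X {1,2,3,5,8}->{5,8}
Constraint 4 (V + U = Z) on D(V)={1,4,5} D(U)={3,4} D(Z)={6,7}: V {1,4,5}->{4}; U {3,4}->{3}; Z {6,7}->{7}
So after constraint 4: D(X) = {5,8}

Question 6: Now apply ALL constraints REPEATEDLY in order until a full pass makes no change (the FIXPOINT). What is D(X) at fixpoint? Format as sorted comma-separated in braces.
pass 0 (initial): D(X)={1,2,3,5,8}
pass 1: U {3,4,5,6,7}->{3}; V {1,4,5,6,8}->{4}; X {1,2,3,5,8}->{5,8}; Z {1,3,6,7}->{7}
pass 2: U {3}->{}; V {4}->{}; X {5,8}->{}; Z {7}->{}
pass 3: no change
Fixpoint after 3 passes: D(X) = {}

Answer: {}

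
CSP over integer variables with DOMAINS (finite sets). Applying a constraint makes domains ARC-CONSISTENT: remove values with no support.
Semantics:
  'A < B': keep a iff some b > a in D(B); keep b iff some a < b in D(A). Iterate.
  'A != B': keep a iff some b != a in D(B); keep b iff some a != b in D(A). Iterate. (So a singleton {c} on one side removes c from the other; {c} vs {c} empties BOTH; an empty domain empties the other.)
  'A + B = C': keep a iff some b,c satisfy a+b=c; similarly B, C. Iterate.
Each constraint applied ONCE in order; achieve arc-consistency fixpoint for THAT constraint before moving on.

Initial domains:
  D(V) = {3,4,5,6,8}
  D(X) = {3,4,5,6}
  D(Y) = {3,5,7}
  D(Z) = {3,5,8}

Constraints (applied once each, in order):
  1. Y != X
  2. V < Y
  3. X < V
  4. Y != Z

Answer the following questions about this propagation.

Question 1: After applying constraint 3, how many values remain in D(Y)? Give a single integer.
Constraint 1 (Y != X) on D(Y)={3,5,7} D(X)={3,4,5,6}: no change
Constraint 2 (V < Y) on D(V)={3,4,5,6,8} D(Y)={3,5,7}: V {3,4,5,6,8}->{3,4,5,6}; Y {3,5,7}->{5,7}
Constraint 3 (X < V) on D(X)={3,4,5,6} D(V)={3,4,5,6}: X {3,4,5,6}->{3,4,5}; V {3,4,5,6}->{4,5,6}
So after constraint 3: D(Y)={5,7}, size = 2

Answer: 2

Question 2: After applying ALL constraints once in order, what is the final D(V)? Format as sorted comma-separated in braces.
Constraint 1 (Y != X) on D(Y)={3,5,7} D(X)={3,4,5,6}: no change
Constraint 2 (V < Y) on D(V)={3,4,5,6,8} D(Y)={3,5,7}: V {3,4,5,6,8}->{3,4,5,6}; Y {3,5,7}->{5,7}
Constraint 3 (X < V) on D(X)={3,4,5,6} D(V)={3,4,5,6}: X {3,4,5,6}->{3,4,5}; V {3,4,5,6}->{4,5,6}
Constraint 4 (Y != Z) on D(Y)={5,7} D(Z)={3,5,8}: no change
So after all 4 constraints: D(V) = {4,5,6}

Answer: {4,5,6}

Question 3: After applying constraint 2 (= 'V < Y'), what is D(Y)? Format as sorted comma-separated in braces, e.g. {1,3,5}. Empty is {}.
Constraint 1 (Y != X) on D(Y)={3,5,7} D(X)={3,4,5,6}: no change
Constraint 2 (V < Y) on D(V)={3,4,5,6,8} D(Y)={3,5,7}: V {3,4,5,6,8}->{3,4,5,6}; Y {3,5,7}->{5,7}
So after constraint 2: D(Y) = {5,7}

Answer: {5,7}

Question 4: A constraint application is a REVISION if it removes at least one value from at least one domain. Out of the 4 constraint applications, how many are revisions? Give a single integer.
Answer: 2

Derivation:
Constraint 1 (Y != X) on D(Y)={3,5,7} D(X)={3,4,5,6}: no change => not a revision
Constraint 2 (V < Y) on D(V)={3,4,5,6,8} D(Y)={3,5,7}: V {3,4,5,6,8}->{3,4,5,6}; Y {3,5,7}->{5,7} => REVISION
Constraint 3 (X < V) on D(X)={3,4,5,6} D(V)={3,4,5,6}: X {3,4,5,6}->{3,4,5}; V {3,4,5,6}->{4,5,6} => REVISION
Constraint 4 (Y != Z) on D(Y)={5,7} D(Z)={3,5,8}: no change => not a revision
Total revisions = 2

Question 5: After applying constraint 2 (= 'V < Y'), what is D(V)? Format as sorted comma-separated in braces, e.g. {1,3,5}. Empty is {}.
Constraint 1 (Y != X) on D(Y)={3,5,7} D(X)={3,4,5,6}: no change
Constraint 2 (V < Y) on D(V)={3,4,5,6,8} D(Y)={3,5,7}: V {3,4,5,6,8}->{3,4,5,6}; Y {3,5,7}->{5,7}
So after constraint 2: D(V) = {3,4,5,6}

Answer: {3,4,5,6}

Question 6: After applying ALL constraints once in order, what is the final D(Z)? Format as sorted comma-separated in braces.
Answer: {3,5,8}

Derivation:
Constraint 1 (Y != X) on D(Y)={3,5,7} D(X)={3,4,5,6}: no change
Constraint 2 (V < Y) on D(V)={3,4,5,6,8} D(Y)={3,5,7}: V {3,4,5,6,8}->{3,4,5,6}; Y {3,5,7}->{5,7}
Constraint 3 (X < V) on D(X)={3,4,5,6} D(V)={3,4,5,6}: X {3,4,5,6}->{3,4,5}; V {3,4,5,6}->{4,5,6}
Constraint 4 (Y != Z) on D(Y)={5,7} D(Z)={3,5,8}: no change
So after all 4 constraints: D(Z) = {3,5,8}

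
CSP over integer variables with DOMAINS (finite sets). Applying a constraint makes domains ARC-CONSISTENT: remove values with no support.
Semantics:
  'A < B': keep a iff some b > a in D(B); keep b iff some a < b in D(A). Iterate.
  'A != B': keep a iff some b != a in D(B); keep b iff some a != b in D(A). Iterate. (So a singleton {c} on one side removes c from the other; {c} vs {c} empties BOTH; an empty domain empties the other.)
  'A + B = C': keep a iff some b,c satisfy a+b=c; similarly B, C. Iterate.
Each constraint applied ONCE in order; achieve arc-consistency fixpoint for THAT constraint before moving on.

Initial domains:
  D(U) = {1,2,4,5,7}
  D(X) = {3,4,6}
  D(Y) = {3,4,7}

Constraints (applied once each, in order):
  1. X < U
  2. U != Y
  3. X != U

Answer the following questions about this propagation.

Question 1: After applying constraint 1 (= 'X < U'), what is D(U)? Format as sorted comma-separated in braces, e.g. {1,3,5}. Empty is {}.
Constraint 1 (X < U) on D(X)={3,4,6} D(U)={1,2,4,5,7}: U {1,2,4,5,7}->{4,5,7}
So after constraint 1: D(U) = {4,5,7}

Answer: {4,5,7}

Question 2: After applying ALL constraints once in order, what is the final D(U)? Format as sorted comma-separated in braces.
Answer: {4,5,7}

Derivation:
Constraint 1 (X < U) on D(X)={3,4,6} D(U)={1,2,4,5,7}: U {1,2,4,5,7}->{4,5,7}
Constraint 2 (U != Y) on D(U)={4,5,7} D(Y)={3,4,7}: no change
Constraint 3 (X != U) on D(X)={3,4,6} D(U)={4,5,7}: no change
So after all 3 constraints: D(U) = {4,5,7}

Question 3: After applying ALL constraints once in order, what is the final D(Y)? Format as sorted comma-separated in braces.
Answer: {3,4,7}

Derivation:
Constraint 1 (X < U) on D(X)={3,4,6} D(U)={1,2,4,5,7}: U {1,2,4,5,7}->{4,5,7}
Constraint 2 (U != Y) on D(U)={4,5,7} D(Y)={3,4,7}: no change
Constraint 3 (X != U) on D(X)={3,4,6} D(U)={4,5,7}: no change
So after all 3 constraints: D(Y) = {3,4,7}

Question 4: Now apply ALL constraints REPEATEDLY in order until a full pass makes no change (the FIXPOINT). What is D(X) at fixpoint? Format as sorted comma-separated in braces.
pass 0 (initial): D(X)={3,4,6}
pass 1: U {1,2,4,5,7}->{4,5,7}
pass 2: no change
Fixpoint after 2 passes: D(X) = {3,4,6}

Answer: {3,4,6}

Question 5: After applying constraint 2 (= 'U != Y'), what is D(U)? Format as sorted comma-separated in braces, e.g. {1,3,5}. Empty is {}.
Answer: {4,5,7}

Derivation:
Constraint 1 (X < U) on D(X)={3,4,6} D(U)={1,2,4,5,7}: U {1,2,4,5,7}->{4,5,7}
Constraint 2 (U != Y) on D(U)={4,5,7} D(Y)={3,4,7}: no change
So after constraint 2: D(U) = {4,5,7}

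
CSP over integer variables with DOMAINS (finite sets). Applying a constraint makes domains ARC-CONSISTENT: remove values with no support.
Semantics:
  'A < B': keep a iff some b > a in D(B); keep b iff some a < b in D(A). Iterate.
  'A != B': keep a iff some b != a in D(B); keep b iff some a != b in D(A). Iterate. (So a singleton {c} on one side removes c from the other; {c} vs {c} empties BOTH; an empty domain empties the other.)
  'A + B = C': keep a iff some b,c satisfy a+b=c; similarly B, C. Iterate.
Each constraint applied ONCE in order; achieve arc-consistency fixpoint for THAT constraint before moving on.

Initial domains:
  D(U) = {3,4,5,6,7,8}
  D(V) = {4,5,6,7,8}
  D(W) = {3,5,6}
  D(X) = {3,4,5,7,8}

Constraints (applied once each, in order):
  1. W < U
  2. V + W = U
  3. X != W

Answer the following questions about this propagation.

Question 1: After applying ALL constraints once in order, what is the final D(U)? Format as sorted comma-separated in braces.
Answer: {7,8}

Derivation:
Constraint 1 (W < U) on D(W)={3,5,6} D(U)={3,4,5,6,7,8}: U {3,4,5,6,7,8}->{4,5,6,7,8}
Constraint 2 (V + W = U) on D(V)={4,5,6,7,8} D(W)={3,5,6} D(U)={4,5,6,7,8}: V {4,5,6,7,8}->{4,5}; W {3,5,6}->{3}; U {4,5,6,7,8}->{7,8}
Constraint 3 (X != W) on D(X)={3,4,5,7,8} D(W)={3}: X {3,4,5,7,8}->{4,5,7,8}
So after all 3 constraints: D(U) = {7,8}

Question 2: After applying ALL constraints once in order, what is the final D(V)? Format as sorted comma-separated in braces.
Answer: {4,5}

Derivation:
Constraint 1 (W < U) on D(W)={3,5,6} D(U)={3,4,5,6,7,8}: U {3,4,5,6,7,8}->{4,5,6,7,8}
Constraint 2 (V + W = U) on D(V)={4,5,6,7,8} D(W)={3,5,6} D(U)={4,5,6,7,8}: V {4,5,6,7,8}->{4,5}; W {3,5,6}->{3}; U {4,5,6,7,8}->{7,8}
Constraint 3 (X != W) on D(X)={3,4,5,7,8} D(W)={3}: X {3,4,5,7,8}->{4,5,7,8}
So after all 3 constraints: D(V) = {4,5}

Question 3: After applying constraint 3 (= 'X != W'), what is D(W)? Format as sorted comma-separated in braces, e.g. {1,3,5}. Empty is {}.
Answer: {3}

Derivation:
Constraint 1 (W < U) on D(W)={3,5,6} D(U)={3,4,5,6,7,8}: U {3,4,5,6,7,8}->{4,5,6,7,8}
Constraint 2 (V + W = U) on D(V)={4,5,6,7,8} D(W)={3,5,6} D(U)={4,5,6,7,8}: V {4,5,6,7,8}->{4,5}; W {3,5,6}->{3}; U {4,5,6,7,8}->{7,8}
Constraint 3 (X != W) on D(X)={3,4,5,7,8} D(W)={3}: X {3,4,5,7,8}->{4,5,7,8}
So after constraint 3: D(W) = {3}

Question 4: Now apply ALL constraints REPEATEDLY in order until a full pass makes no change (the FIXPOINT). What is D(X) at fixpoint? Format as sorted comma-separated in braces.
pass 0 (initial): D(X)={3,4,5,7,8}
pass 1: U {3,4,5,6,7,8}->{7,8}; V {4,5,6,7,8}->{4,5}; W {3,5,6}->{3}; X {3,4,5,7,8}->{4,5,7,8}
pass 2: no change
Fixpoint after 2 passes: D(X) = {4,5,7,8}

Answer: {4,5,7,8}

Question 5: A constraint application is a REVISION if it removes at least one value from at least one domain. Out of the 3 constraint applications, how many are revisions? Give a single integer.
Constraint 1 (W < U) on D(W)={3,5,6} D(U)={3,4,5,6,7,8}: U {3,4,5,6,7,8}->{4,5,6,7,8} => REVISION
Constraint 2 (V + W = U) on D(V)={4,5,6,7,8} D(W)={3,5,6} D(U)={4,5,6,7,8}: V {4,5,6,7,8}->{4,5}; W {3,5,6}->{3}; U {4,5,6,7,8}->{7,8} => REVISION
Constraint 3 (X != W) on D(X)={3,4,5,7,8} D(W)={3}: X {3,4,5,7,8}->{4,5,7,8} => REVISION
Total revisions = 3

Answer: 3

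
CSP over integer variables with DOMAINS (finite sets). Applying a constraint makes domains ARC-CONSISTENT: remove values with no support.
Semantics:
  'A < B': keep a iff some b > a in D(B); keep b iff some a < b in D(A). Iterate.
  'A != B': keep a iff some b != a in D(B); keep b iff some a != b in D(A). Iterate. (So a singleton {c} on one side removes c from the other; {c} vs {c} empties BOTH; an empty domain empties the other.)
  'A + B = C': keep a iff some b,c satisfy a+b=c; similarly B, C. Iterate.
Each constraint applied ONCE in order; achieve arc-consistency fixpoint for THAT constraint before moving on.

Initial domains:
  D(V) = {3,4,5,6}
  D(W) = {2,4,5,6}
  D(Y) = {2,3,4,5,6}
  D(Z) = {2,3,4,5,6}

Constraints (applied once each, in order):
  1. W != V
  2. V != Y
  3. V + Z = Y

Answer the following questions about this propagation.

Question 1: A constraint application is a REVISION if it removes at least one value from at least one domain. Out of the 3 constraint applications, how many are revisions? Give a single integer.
Constraint 1 (W != V) on D(W)={2,4,5,6} D(V)={3,4,5,6}: no change => not a revision
Constraint 2 (V != Y) on D(V)={3,4,5,6} D(Y)={2,3,4,5,6}: no change => not a revision
Constraint 3 (V + Z = Y) on D(V)={3,4,5,6} D(Z)={2,3,4,5,6} D(Y)={2,3,4,5,6}: V {3,4,5,6}->{3,4}; Z {2,3,4,5,6}->{2,3}; Y {2,3,4,5,6}->{5,6} => REVISION
Total revisions = 1

Answer: 1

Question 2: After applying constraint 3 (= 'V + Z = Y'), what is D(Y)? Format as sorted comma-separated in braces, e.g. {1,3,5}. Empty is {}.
Constraint 1 (W != V) on D(W)={2,4,5,6} D(V)={3,4,5,6}: no change
Constraint 2 (V != Y) on D(V)={3,4,5,6} D(Y)={2,3,4,5,6}: no change
Constraint 3 (V + Z = Y) on D(V)={3,4,5,6} D(Z)={2,3,4,5,6} D(Y)={2,3,4,5,6}: V {3,4,5,6}->{3,4}; Z {2,3,4,5,6}->{2,3}; Y {2,3,4,5,6}->{5,6}
So after constraint 3: D(Y) = {5,6}

Answer: {5,6}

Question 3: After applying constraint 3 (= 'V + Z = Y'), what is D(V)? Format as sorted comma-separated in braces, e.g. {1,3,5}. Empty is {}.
Constraint 1 (W != V) on D(W)={2,4,5,6} D(V)={3,4,5,6}: no change
Constraint 2 (V != Y) on D(V)={3,4,5,6} D(Y)={2,3,4,5,6}: no change
Constraint 3 (V + Z = Y) on D(V)={3,4,5,6} D(Z)={2,3,4,5,6} D(Y)={2,3,4,5,6}: V {3,4,5,6}->{3,4}; Z {2,3,4,5,6}->{2,3}; Y {2,3,4,5,6}->{5,6}
So after constraint 3: D(V) = {3,4}

Answer: {3,4}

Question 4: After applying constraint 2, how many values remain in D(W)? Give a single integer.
Answer: 4

Derivation:
Constraint 1 (W != V) on D(W)={2,4,5,6} D(V)={3,4,5,6}: no change
Constraint 2 (V != Y) on D(V)={3,4,5,6} D(Y)={2,3,4,5,6}: no change
So after constraint 2: D(W)={2,4,5,6}, size = 4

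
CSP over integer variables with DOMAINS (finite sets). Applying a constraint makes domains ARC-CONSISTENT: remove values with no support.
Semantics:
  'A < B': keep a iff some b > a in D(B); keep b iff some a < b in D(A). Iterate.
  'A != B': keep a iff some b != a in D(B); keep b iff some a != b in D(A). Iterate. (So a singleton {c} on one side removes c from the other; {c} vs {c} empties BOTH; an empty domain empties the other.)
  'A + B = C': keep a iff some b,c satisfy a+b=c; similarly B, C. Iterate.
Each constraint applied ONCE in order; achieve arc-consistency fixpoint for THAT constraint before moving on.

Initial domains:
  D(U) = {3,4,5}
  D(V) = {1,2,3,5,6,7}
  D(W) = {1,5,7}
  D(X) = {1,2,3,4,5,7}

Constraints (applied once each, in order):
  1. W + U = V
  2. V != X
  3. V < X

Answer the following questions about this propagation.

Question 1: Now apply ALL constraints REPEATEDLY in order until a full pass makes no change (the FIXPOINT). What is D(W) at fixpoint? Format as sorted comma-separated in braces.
Answer: {1}

Derivation:
pass 0 (initial): D(W)={1,5,7}
pass 1: U {3,4,5}->{4,5}; V {1,2,3,5,6,7}->{5,6}; W {1,5,7}->{1}; X {1,2,3,4,5,7}->{7}
pass 2: no change
Fixpoint after 2 passes: D(W) = {1}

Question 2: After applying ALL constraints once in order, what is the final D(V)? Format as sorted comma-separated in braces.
Constraint 1 (W + U = V) on D(W)={1,5,7} D(U)={3,4,5} D(V)={1,2,3,5,6,7}: W {1,5,7}->{1}; U {3,4,5}->{4,5}; V {1,2,3,5,6,7}->{5,6}
Constraint 2 (V != X) on D(V)={5,6} D(X)={1,2,3,4,5,7}: no change
Constraint 3 (V < X) on D(V)={5,6} D(X)={1,2,3,4,5,7}: X {1,2,3,4,5,7}->{7}
So after all 3 constraints: D(V) = {5,6}

Answer: {5,6}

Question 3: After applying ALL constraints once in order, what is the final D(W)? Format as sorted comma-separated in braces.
Answer: {1}

Derivation:
Constraint 1 (W + U = V) on D(W)={1,5,7} D(U)={3,4,5} D(V)={1,2,3,5,6,7}: W {1,5,7}->{1}; U {3,4,5}->{4,5}; V {1,2,3,5,6,7}->{5,6}
Constraint 2 (V != X) on D(V)={5,6} D(X)={1,2,3,4,5,7}: no change
Constraint 3 (V < X) on D(V)={5,6} D(X)={1,2,3,4,5,7}: X {1,2,3,4,5,7}->{7}
So after all 3 constraints: D(W) = {1}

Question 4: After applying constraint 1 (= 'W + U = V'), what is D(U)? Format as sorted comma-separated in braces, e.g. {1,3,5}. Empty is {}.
Constraint 1 (W + U = V) on D(W)={1,5,7} D(U)={3,4,5} D(V)={1,2,3,5,6,7}: W {1,5,7}->{1}; U {3,4,5}->{4,5}; V {1,2,3,5,6,7}->{5,6}
So after constraint 1: D(U) = {4,5}

Answer: {4,5}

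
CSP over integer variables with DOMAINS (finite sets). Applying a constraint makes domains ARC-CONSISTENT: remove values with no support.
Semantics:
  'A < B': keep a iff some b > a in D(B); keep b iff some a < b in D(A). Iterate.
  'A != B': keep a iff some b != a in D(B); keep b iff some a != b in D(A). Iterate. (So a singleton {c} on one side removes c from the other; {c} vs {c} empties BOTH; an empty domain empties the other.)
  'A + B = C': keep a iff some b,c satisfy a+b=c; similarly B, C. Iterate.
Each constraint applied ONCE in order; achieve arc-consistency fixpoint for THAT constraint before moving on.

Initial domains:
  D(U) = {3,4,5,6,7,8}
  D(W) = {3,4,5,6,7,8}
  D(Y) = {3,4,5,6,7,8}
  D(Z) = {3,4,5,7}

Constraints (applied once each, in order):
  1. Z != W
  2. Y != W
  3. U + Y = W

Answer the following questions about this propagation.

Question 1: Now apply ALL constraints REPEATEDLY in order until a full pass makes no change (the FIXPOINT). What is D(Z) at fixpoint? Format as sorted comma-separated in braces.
pass 0 (initial): D(Z)={3,4,5,7}
pass 1: U {3,4,5,6,7,8}->{3,4,5}; W {3,4,5,6,7,8}->{6,7,8}; Y {3,4,5,6,7,8}->{3,4,5}
pass 2: no change
Fixpoint after 2 passes: D(Z) = {3,4,5,7}

Answer: {3,4,5,7}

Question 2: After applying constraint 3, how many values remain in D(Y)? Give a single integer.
Constraint 1 (Z != W) on D(Z)={3,4,5,7} D(W)={3,4,5,6,7,8}: no change
Constraint 2 (Y != W) on D(Y)={3,4,5,6,7,8} D(W)={3,4,5,6,7,8}: no change
Constraint 3 (U + Y = W) on D(U)={3,4,5,6,7,8} D(Y)={3,4,5,6,7,8} D(W)={3,4,5,6,7,8}: U {3,4,5,6,7,8}->{3,4,5}; Y {3,4,5,6,7,8}->{3,4,5}; W {3,4,5,6,7,8}->{6,7,8}
So after constraint 3: D(Y)={3,4,5}, size = 3

Answer: 3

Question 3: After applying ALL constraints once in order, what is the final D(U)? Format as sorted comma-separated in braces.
Answer: {3,4,5}

Derivation:
Constraint 1 (Z != W) on D(Z)={3,4,5,7} D(W)={3,4,5,6,7,8}: no change
Constraint 2 (Y != W) on D(Y)={3,4,5,6,7,8} D(W)={3,4,5,6,7,8}: no change
Constraint 3 (U + Y = W) on D(U)={3,4,5,6,7,8} D(Y)={3,4,5,6,7,8} D(W)={3,4,5,6,7,8}: U {3,4,5,6,7,8}->{3,4,5}; Y {3,4,5,6,7,8}->{3,4,5}; W {3,4,5,6,7,8}->{6,7,8}
So after all 3 constraints: D(U) = {3,4,5}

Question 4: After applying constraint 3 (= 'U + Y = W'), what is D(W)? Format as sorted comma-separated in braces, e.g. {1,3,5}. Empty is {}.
Constraint 1 (Z != W) on D(Z)={3,4,5,7} D(W)={3,4,5,6,7,8}: no change
Constraint 2 (Y != W) on D(Y)={3,4,5,6,7,8} D(W)={3,4,5,6,7,8}: no change
Constraint 3 (U + Y = W) on D(U)={3,4,5,6,7,8} D(Y)={3,4,5,6,7,8} D(W)={3,4,5,6,7,8}: U {3,4,5,6,7,8}->{3,4,5}; Y {3,4,5,6,7,8}->{3,4,5}; W {3,4,5,6,7,8}->{6,7,8}
So after constraint 3: D(W) = {6,7,8}

Answer: {6,7,8}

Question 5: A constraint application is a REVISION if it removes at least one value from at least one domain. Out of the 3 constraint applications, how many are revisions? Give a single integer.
Answer: 1

Derivation:
Constraint 1 (Z != W) on D(Z)={3,4,5,7} D(W)={3,4,5,6,7,8}: no change => not a revision
Constraint 2 (Y != W) on D(Y)={3,4,5,6,7,8} D(W)={3,4,5,6,7,8}: no change => not a revision
Constraint 3 (U + Y = W) on D(U)={3,4,5,6,7,8} D(Y)={3,4,5,6,7,8} D(W)={3,4,5,6,7,8}: U {3,4,5,6,7,8}->{3,4,5}; Y {3,4,5,6,7,8}->{3,4,5}; W {3,4,5,6,7,8}->{6,7,8} => REVISION
Total revisions = 1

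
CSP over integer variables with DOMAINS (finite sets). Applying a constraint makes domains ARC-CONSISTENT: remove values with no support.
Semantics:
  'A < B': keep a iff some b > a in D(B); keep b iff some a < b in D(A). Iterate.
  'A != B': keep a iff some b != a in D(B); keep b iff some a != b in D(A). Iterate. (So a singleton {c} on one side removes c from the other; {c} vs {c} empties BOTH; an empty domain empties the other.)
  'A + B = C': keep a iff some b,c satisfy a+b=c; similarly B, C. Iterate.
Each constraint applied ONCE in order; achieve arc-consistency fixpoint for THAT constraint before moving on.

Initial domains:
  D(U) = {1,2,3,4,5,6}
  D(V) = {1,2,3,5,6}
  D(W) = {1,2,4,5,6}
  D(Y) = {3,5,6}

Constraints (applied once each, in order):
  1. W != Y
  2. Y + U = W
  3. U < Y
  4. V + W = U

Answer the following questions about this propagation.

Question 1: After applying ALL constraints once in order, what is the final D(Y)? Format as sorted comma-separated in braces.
Answer: {3,5}

Derivation:
Constraint 1 (W != Y) on D(W)={1,2,4,5,6} D(Y)={3,5,6}: no change
Constraint 2 (Y + U = W) on D(Y)={3,5,6} D(U)={1,2,3,4,5,6} D(W)={1,2,4,5,6}: Y {3,5,6}->{3,5}; U {1,2,3,4,5,6}->{1,2,3}; W {1,2,4,5,6}->{4,5,6}
Constraint 3 (U < Y) on D(U)={1,2,3} D(Y)={3,5}: no change
Constraint 4 (V + W = U) on D(V)={1,2,3,5,6} D(W)={4,5,6} D(U)={1,2,3}: V {1,2,3,5,6}->{}; W {4,5,6}->{}; U {1,2,3}->{}
So after all 4 constraints: D(Y) = {3,5}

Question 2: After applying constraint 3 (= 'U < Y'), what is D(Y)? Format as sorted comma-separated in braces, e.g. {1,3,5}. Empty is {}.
Answer: {3,5}

Derivation:
Constraint 1 (W != Y) on D(W)={1,2,4,5,6} D(Y)={3,5,6}: no change
Constraint 2 (Y + U = W) on D(Y)={3,5,6} D(U)={1,2,3,4,5,6} D(W)={1,2,4,5,6}: Y {3,5,6}->{3,5}; U {1,2,3,4,5,6}->{1,2,3}; W {1,2,4,5,6}->{4,5,6}
Constraint 3 (U < Y) on D(U)={1,2,3} D(Y)={3,5}: no change
So after constraint 3: D(Y) = {3,5}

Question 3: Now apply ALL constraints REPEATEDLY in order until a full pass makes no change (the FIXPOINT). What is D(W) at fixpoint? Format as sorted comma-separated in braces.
pass 0 (initial): D(W)={1,2,4,5,6}
pass 1: U {1,2,3,4,5,6}->{}; V {1,2,3,5,6}->{}; W {1,2,4,5,6}->{}; Y {3,5,6}->{3,5}
pass 2: Y {3,5}->{}
pass 3: no change
Fixpoint after 3 passes: D(W) = {}

Answer: {}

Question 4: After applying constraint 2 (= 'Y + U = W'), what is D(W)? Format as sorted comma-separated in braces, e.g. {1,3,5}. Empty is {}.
Constraint 1 (W != Y) on D(W)={1,2,4,5,6} D(Y)={3,5,6}: no change
Constraint 2 (Y + U = W) on D(Y)={3,5,6} D(U)={1,2,3,4,5,6} D(W)={1,2,4,5,6}: Y {3,5,6}->{3,5}; U {1,2,3,4,5,6}->{1,2,3}; W {1,2,4,5,6}->{4,5,6}
So after constraint 2: D(W) = {4,5,6}

Answer: {4,5,6}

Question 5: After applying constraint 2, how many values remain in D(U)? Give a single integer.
Answer: 3

Derivation:
Constraint 1 (W != Y) on D(W)={1,2,4,5,6} D(Y)={3,5,6}: no change
Constraint 2 (Y + U = W) on D(Y)={3,5,6} D(U)={1,2,3,4,5,6} D(W)={1,2,4,5,6}: Y {3,5,6}->{3,5}; U {1,2,3,4,5,6}->{1,2,3}; W {1,2,4,5,6}->{4,5,6}
So after constraint 2: D(U)={1,2,3}, size = 3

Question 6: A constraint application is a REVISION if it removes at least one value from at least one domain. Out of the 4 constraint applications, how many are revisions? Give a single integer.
Answer: 2

Derivation:
Constraint 1 (W != Y) on D(W)={1,2,4,5,6} D(Y)={3,5,6}: no change => not a revision
Constraint 2 (Y + U = W) on D(Y)={3,5,6} D(U)={1,2,3,4,5,6} D(W)={1,2,4,5,6}: Y {3,5,6}->{3,5}; U {1,2,3,4,5,6}->{1,2,3}; W {1,2,4,5,6}->{4,5,6} => REVISION
Constraint 3 (U < Y) on D(U)={1,2,3} D(Y)={3,5}: no change => not a revision
Constraint 4 (V + W = U) on D(V)={1,2,3,5,6} D(W)={4,5,6} D(U)={1,2,3}: V {1,2,3,5,6}->{}; W {4,5,6}->{}; U {1,2,3}->{} => REVISION
Total revisions = 2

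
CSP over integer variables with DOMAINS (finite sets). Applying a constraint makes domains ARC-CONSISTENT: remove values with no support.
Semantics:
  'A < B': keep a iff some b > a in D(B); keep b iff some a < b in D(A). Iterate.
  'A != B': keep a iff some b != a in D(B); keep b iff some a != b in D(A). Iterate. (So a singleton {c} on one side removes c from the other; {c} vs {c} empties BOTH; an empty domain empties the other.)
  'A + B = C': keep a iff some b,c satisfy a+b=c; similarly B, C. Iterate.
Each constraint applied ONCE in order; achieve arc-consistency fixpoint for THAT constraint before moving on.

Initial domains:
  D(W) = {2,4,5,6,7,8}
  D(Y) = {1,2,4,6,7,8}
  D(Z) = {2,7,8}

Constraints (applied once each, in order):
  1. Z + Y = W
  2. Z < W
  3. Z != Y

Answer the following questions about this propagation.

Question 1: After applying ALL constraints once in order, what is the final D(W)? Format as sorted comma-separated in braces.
Answer: {4,6,8}

Derivation:
Constraint 1 (Z + Y = W) on D(Z)={2,7,8} D(Y)={1,2,4,6,7,8} D(W)={2,4,5,6,7,8}: Z {2,7,8}->{2,7}; Y {1,2,4,6,7,8}->{1,2,4,6}; W {2,4,5,6,7,8}->{4,6,8}
Constraint 2 (Z < W) on D(Z)={2,7} D(W)={4,6,8}: no change
Constraint 3 (Z != Y) on D(Z)={2,7} D(Y)={1,2,4,6}: no change
So after all 3 constraints: D(W) = {4,6,8}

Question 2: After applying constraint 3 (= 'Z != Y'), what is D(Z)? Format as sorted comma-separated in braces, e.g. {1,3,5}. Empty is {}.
Answer: {2,7}

Derivation:
Constraint 1 (Z + Y = W) on D(Z)={2,7,8} D(Y)={1,2,4,6,7,8} D(W)={2,4,5,6,7,8}: Z {2,7,8}->{2,7}; Y {1,2,4,6,7,8}->{1,2,4,6}; W {2,4,5,6,7,8}->{4,6,8}
Constraint 2 (Z < W) on D(Z)={2,7} D(W)={4,6,8}: no change
Constraint 3 (Z != Y) on D(Z)={2,7} D(Y)={1,2,4,6}: no change
So after constraint 3: D(Z) = {2,7}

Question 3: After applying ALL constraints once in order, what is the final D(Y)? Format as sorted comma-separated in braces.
Answer: {1,2,4,6}

Derivation:
Constraint 1 (Z + Y = W) on D(Z)={2,7,8} D(Y)={1,2,4,6,7,8} D(W)={2,4,5,6,7,8}: Z {2,7,8}->{2,7}; Y {1,2,4,6,7,8}->{1,2,4,6}; W {2,4,5,6,7,8}->{4,6,8}
Constraint 2 (Z < W) on D(Z)={2,7} D(W)={4,6,8}: no change
Constraint 3 (Z != Y) on D(Z)={2,7} D(Y)={1,2,4,6}: no change
So after all 3 constraints: D(Y) = {1,2,4,6}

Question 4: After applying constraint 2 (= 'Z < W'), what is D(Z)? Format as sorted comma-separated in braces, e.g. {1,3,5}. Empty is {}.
Constraint 1 (Z + Y = W) on D(Z)={2,7,8} D(Y)={1,2,4,6,7,8} D(W)={2,4,5,6,7,8}: Z {2,7,8}->{2,7}; Y {1,2,4,6,7,8}->{1,2,4,6}; W {2,4,5,6,7,8}->{4,6,8}
Constraint 2 (Z < W) on D(Z)={2,7} D(W)={4,6,8}: no change
So after constraint 2: D(Z) = {2,7}

Answer: {2,7}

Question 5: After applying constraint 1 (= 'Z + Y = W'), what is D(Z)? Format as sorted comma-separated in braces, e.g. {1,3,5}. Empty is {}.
Constraint 1 (Z + Y = W) on D(Z)={2,7,8} D(Y)={1,2,4,6,7,8} D(W)={2,4,5,6,7,8}: Z {2,7,8}->{2,7}; Y {1,2,4,6,7,8}->{1,2,4,6}; W {2,4,5,6,7,8}->{4,6,8}
So after constraint 1: D(Z) = {2,7}

Answer: {2,7}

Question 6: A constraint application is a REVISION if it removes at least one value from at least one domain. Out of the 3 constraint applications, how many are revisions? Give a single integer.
Answer: 1

Derivation:
Constraint 1 (Z + Y = W) on D(Z)={2,7,8} D(Y)={1,2,4,6,7,8} D(W)={2,4,5,6,7,8}: Z {2,7,8}->{2,7}; Y {1,2,4,6,7,8}->{1,2,4,6}; W {2,4,5,6,7,8}->{4,6,8} => REVISION
Constraint 2 (Z < W) on D(Z)={2,7} D(W)={4,6,8}: no change => not a revision
Constraint 3 (Z != Y) on D(Z)={2,7} D(Y)={1,2,4,6}: no change => not a revision
Total revisions = 1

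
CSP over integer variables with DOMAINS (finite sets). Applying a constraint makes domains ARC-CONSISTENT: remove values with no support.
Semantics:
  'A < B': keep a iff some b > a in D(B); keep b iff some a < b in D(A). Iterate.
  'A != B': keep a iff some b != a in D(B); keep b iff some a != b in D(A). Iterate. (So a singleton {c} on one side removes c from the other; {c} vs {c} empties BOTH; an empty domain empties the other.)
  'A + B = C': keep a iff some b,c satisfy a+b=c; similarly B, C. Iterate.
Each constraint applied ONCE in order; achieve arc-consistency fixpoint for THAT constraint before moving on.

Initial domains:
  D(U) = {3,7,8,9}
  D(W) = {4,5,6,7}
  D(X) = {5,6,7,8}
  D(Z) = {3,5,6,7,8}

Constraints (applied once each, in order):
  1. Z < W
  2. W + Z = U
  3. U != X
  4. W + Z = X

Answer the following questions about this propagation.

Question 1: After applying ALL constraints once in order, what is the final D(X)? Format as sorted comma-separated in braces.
Constraint 1 (Z < W) on D(Z)={3,5,6,7,8} D(W)={4,5,6,7}: Z {3,5,6,7,8}->{3,5,6}
Constraint 2 (W + Z = U) on D(W)={4,5,6,7} D(Z)={3,5,6} D(U)={3,7,8,9}: W {4,5,6,7}->{4,5,6}; Z {3,5,6}->{3,5}; U {3,7,8,9}->{7,8,9}
Constraint 3 (U != X) on D(U)={7,8,9} D(X)={5,6,7,8}: no change
Constraint 4 (W + Z = X) on D(W)={4,5,6} D(Z)={3,5} D(X)={5,6,7,8}: W {4,5,6}->{4,5}; Z {3,5}->{3}; X {5,6,7,8}->{7,8}
So after all 4 constraints: D(X) = {7,8}

Answer: {7,8}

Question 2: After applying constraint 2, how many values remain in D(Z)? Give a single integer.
Constraint 1 (Z < W) on D(Z)={3,5,6,7,8} D(W)={4,5,6,7}: Z {3,5,6,7,8}->{3,5,6}
Constraint 2 (W + Z = U) on D(W)={4,5,6,7} D(Z)={3,5,6} D(U)={3,7,8,9}: W {4,5,6,7}->{4,5,6}; Z {3,5,6}->{3,5}; U {3,7,8,9}->{7,8,9}
So after constraint 2: D(Z)={3,5}, size = 2

Answer: 2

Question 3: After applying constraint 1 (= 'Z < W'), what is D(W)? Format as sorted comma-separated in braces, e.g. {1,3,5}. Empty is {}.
Constraint 1 (Z < W) on D(Z)={3,5,6,7,8} D(W)={4,5,6,7}: Z {3,5,6,7,8}->{3,5,6}
So after constraint 1: D(W) = {4,5,6,7}

Answer: {4,5,6,7}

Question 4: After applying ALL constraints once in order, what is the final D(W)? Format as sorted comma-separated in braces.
Answer: {4,5}

Derivation:
Constraint 1 (Z < W) on D(Z)={3,5,6,7,8} D(W)={4,5,6,7}: Z {3,5,6,7,8}->{3,5,6}
Constraint 2 (W + Z = U) on D(W)={4,5,6,7} D(Z)={3,5,6} D(U)={3,7,8,9}: W {4,5,6,7}->{4,5,6}; Z {3,5,6}->{3,5}; U {3,7,8,9}->{7,8,9}
Constraint 3 (U != X) on D(U)={7,8,9} D(X)={5,6,7,8}: no change
Constraint 4 (W + Z = X) on D(W)={4,5,6} D(Z)={3,5} D(X)={5,6,7,8}: W {4,5,6}->{4,5}; Z {3,5}->{3}; X {5,6,7,8}->{7,8}
So after all 4 constraints: D(W) = {4,5}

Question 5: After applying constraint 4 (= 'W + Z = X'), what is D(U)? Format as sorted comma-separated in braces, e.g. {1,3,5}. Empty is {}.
Constraint 1 (Z < W) on D(Z)={3,5,6,7,8} D(W)={4,5,6,7}: Z {3,5,6,7,8}->{3,5,6}
Constraint 2 (W + Z = U) on D(W)={4,5,6,7} D(Z)={3,5,6} D(U)={3,7,8,9}: W {4,5,6,7}->{4,5,6}; Z {3,5,6}->{3,5}; U {3,7,8,9}->{7,8,9}
Constraint 3 (U != X) on D(U)={7,8,9} D(X)={5,6,7,8}: no change
Constraint 4 (W + Z = X) on D(W)={4,5,6} D(Z)={3,5} D(X)={5,6,7,8}: W {4,5,6}->{4,5}; Z {3,5}->{3}; X {5,6,7,8}->{7,8}
So after constraint 4: D(U) = {7,8,9}

Answer: {7,8,9}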